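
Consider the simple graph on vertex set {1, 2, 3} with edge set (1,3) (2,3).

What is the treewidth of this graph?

A width-1 tree decomposition is:
Bags: B1 = {2, 3}  B2 = {1, 3}
Tree: B1–B2
Each bag holds 2 vertices, so the decomposition has width 1, which upper-bounds the treewidth. G has an edge, so its treewidth is at least 1. The upper and lower bounds meet at 1, so that is the treewidth.

1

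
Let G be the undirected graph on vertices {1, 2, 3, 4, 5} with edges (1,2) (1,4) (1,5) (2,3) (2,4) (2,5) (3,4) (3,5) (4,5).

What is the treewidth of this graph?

A width-3 tree decomposition is:
Bags: B1 = {1, 2, 4, 5}  B2 = {2, 3, 4, 5}
Tree: B1–B2
Every bag has size at most 4, so the width is 4 − 1 = 3 and tw(G) ≤ 3. Conversely, {1, 2, 4, 5} is a clique of size 4, and the vertices of any clique must share a bag in every tree decomposition; so some bag has ≥ 4 vertices and tw(G) ≥ 3. The upper and lower bounds meet at 3, so that is the treewidth.

3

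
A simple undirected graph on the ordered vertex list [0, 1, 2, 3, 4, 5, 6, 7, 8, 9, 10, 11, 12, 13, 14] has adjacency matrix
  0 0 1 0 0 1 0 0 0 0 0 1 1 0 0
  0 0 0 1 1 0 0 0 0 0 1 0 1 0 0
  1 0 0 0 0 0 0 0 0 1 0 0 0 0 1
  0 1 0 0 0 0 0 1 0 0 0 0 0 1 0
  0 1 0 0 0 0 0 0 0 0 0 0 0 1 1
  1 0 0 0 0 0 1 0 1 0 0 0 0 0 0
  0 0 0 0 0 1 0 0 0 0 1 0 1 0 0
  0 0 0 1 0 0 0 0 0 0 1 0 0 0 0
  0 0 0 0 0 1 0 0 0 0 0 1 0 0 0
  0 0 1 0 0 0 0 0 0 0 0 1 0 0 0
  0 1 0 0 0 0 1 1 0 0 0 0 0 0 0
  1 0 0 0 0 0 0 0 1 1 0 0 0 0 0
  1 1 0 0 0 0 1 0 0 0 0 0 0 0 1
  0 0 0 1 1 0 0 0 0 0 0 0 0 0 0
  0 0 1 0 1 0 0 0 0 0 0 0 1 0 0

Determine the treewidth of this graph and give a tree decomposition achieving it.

Treewidth 3.
Bags: B1 = {3, 4, 7, 13}  B2 = {1, 3, 4, 7}  B3 = {1, 4, 7, 10}  B4 = {1, 4, 10, 14}  B5 = {1, 10, 12, 14}  B6 = {6, 10, 12, 14}  B7 = {2, 6, 12, 14}  B8 = {0, 2, 6, 12}  B9 = {0, 2, 5, 6}  B10 = {0, 2, 5, 9}  B11 = {0, 5, 9, 11}  B12 = {5, 8, 9, 11}
Tree: B1–B2, B2–B3, B3–B4, B4–B5, B5–B6, B6–B7, B7–B8, B8–B9, B9–B10, B10–B11, B11–B12

Each bag holds 4 vertices, so the decomposition has width 3, which upper-bounds the treewidth. For the lower bound: the 4 vertex sets {3,7,13}, {4}, {1}, {6,10,12,14} are disjoint, each induces a connected subgraph, and every pair is joined by at least one edge of G. Contracting each set to a single vertex therefore yields K_{4} as a minor, and since treewidth is minor-monotone, tw(G) ≥ tw(K_{4}) = 3. The upper and lower bounds meet at 3, so that is the treewidth.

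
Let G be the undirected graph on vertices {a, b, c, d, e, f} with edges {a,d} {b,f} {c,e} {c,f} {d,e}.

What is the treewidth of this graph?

A width-1 tree decomposition is:
Bags: B1 = {a, d}  B2 = {d, e}  B3 = {c, e}  B4 = {c, f}  B5 = {b, f}
Tree: B1–B2, B2–B3, B3–B4, B4–B5
Every bag has size at most 2, so the width is 2 − 1 = 1 and tw(G) ≤ 1. G has an edge, so its treewidth is at least 1. Hence tw(G) = 1 exactly.

1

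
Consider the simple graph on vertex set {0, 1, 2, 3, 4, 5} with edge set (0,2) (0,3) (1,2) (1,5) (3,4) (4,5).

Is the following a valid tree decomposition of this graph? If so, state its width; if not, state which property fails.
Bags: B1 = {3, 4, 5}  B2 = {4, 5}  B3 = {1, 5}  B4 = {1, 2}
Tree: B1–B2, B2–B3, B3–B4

No — vertex 0 appears in no bag.

A tree decomposition must satisfy three properties: every vertex lies in some bag; for every edge, both endpoints lie together in some bag; and for every vertex, the bags containing it form a connected subtree. Here vertex 0 appears in no bag, so the decomposition is invalid.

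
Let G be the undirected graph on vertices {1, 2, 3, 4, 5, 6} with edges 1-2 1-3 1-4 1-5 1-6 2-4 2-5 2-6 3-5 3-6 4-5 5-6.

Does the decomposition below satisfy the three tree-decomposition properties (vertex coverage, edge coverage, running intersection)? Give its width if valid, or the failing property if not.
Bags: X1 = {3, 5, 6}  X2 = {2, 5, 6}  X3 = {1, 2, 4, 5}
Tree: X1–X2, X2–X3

No — edge (1,6) lies in no bag.

A tree decomposition must satisfy three properties: every vertex lies in some bag; for every edge, both endpoints lie together in some bag; and for every vertex, the bags containing it form a connected subtree. Here edge (1,6) lies in no bag, so the decomposition is invalid.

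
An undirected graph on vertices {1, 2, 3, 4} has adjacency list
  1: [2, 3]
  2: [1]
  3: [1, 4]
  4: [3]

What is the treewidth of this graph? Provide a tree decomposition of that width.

Treewidth 1.
Bags: B1 = {1, 2}  B2 = {1, 3}  B3 = {3, 4}
Tree: B1–B2, B2–B3

Each bag holds 2 vertices, so the decomposition has width 1, which upper-bounds the treewidth. Any graph with an edge has treewidth ≥ 1, and G has the edge 1–2. Therefore the treewidth is 1.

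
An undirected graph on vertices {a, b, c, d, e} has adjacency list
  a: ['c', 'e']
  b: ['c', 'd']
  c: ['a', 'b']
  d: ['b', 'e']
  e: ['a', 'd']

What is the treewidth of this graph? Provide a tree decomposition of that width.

Each bag holds 3 vertices, so the decomposition has width 2, which upper-bounds the treewidth. Since e–d–b–c–a–e is a cycle in G, G is not acyclic. Forests are exactly the graphs of treewidth ≤ 1, so tw(G) ≥ 2. Combining the bounds, tw(G) = 2.

Treewidth 2.
One optimal decomposition is:
Bags: B1 = {b, d, e}  B2 = {b, c, e}  B3 = {a, c, e}
Tree: B1–B2, B2–B3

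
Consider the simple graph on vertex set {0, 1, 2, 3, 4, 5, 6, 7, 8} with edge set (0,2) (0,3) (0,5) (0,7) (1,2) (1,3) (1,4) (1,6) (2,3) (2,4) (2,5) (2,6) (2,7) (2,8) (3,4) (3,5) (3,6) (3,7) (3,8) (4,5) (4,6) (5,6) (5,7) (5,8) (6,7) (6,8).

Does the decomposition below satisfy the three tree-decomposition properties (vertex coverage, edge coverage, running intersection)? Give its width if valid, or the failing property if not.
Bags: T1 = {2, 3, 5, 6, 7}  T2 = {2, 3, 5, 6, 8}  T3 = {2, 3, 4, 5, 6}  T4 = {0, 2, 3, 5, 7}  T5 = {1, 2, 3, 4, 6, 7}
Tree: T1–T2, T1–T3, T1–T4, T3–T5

A tree decomposition must satisfy three properties: every vertex lies in some bag; for every edge, both endpoints lie together in some bag; and for every vertex, the bags containing it form a connected subtree. Here bags containing vertex 7 are not connected in the tree, so the decomposition is invalid.

No — bags containing vertex 7 are not connected in the tree.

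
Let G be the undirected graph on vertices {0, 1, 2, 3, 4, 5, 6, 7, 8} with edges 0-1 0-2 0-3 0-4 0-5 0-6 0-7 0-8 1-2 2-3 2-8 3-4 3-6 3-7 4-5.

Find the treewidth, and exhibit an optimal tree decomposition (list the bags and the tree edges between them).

The largest bag has 3 vertices, giving width 2; this decomposition certifies tw(G) ≤ 2. Conversely, {0, 2, 8} is a clique of size 3, and the vertices of any clique must share a bag in every tree decomposition; so some bag has ≥ 3 vertices and tw(G) ≥ 2. Hence tw(G) = 2 exactly.

Treewidth 2.
One optimal decomposition is:
Bags: B1 = {0, 4, 5}  B2 = {0, 3, 4}  B3 = {0, 2, 3}  B4 = {0, 3, 7}  B5 = {0, 2, 8}  B6 = {0, 3, 6}  B7 = {0, 1, 2}
Tree: B1–B2, B2–B3, B2–B4, B3–B5, B4–B6, B3–B7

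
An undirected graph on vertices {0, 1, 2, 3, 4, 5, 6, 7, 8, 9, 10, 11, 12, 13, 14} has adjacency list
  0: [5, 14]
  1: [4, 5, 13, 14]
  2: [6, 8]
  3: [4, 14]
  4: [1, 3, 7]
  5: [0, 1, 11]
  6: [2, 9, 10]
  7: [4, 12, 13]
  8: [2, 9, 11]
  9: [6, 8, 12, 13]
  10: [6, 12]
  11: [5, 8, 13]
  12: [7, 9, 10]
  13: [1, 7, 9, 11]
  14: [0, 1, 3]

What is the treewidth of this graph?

A width-3 tree decomposition is:
Bags: B1 = {2, 6, 8, 10}  B2 = {6, 8, 9, 10}  B3 = {8, 9, 10, 12}  B4 = {8, 9, 11, 12}  B5 = {9, 11, 12, 13}  B6 = {7, 11, 12, 13}  B7 = {5, 7, 11, 13}  B8 = {1, 5, 7, 13}  B9 = {1, 4, 5, 7}  B10 = {0, 1, 4, 5}  B11 = {0, 1, 4, 14}  B12 = {0, 3, 4, 14}
Tree: B1–B2, B2–B3, B3–B4, B4–B5, B5–B6, B6–B7, B7–B8, B8–B9, B9–B10, B10–B11, B11–B12
The largest bag has 4 vertices, giving width 3; this decomposition certifies tw(G) ≤ 3. For the lower bound: the 4 vertex sets {2,6,10}, {8}, {9}, {7,11,12,13} are disjoint, each induces a connected subgraph, and every pair is joined by at least one edge of G. Contracting each set to a single vertex therefore yields K_{4} as a minor, and since treewidth is minor-monotone, tw(G) ≥ tw(K_{4}) = 3. Combining the bounds, tw(G) = 3.

3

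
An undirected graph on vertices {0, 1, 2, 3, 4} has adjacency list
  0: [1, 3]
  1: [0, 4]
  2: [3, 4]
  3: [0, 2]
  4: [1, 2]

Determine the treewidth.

2

A width-2 tree decomposition is:
Bags: B1 = {1, 2, 4}  B2 = {0, 1, 2}  B3 = {0, 2, 3}
Tree: B1–B2, B2–B3
Each bag holds 3 vertices, so the decomposition has width 2, which upper-bounds the treewidth. Since 2–4–1–0–3–2 is a cycle in G, G is not acyclic. Forests are exactly the graphs of treewidth ≤ 1, so tw(G) ≥ 2. The upper and lower bounds meet at 2, so that is the treewidth.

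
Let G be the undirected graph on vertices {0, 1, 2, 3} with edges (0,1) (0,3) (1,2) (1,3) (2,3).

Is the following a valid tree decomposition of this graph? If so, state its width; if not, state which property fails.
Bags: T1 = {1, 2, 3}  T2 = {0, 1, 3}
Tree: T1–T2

Checking the three conditions: (i) the bags cover all of {0, 1, 2, 3}; (ii) for each edge, some bag contains both endpoints; (iii) the bags containing any fixed vertex form a subtree. All hold, so the decomposition is valid with width 3 − 1 = 2.

Yes; width 2.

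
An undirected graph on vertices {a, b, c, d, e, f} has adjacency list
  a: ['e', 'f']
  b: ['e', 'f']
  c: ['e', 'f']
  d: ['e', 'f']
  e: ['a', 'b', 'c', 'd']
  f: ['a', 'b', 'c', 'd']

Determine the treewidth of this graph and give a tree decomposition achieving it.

Treewidth 2.
Bags: B1 = {c, e, f}  B2 = {d, e, f}  B3 = {a, e, f}  B4 = {b, e, f}
Tree: B1–B2, B2–B3, B3–B4

The largest bag has 3 vertices, giving width 2; this decomposition certifies tw(G) ≤ 2. For the lower bound, G contains the cycle c–f–d–e–c, so G is not a forest; only forests have treewidth ≤ 1, hence tw(G) ≥ 2. Therefore the treewidth is 2.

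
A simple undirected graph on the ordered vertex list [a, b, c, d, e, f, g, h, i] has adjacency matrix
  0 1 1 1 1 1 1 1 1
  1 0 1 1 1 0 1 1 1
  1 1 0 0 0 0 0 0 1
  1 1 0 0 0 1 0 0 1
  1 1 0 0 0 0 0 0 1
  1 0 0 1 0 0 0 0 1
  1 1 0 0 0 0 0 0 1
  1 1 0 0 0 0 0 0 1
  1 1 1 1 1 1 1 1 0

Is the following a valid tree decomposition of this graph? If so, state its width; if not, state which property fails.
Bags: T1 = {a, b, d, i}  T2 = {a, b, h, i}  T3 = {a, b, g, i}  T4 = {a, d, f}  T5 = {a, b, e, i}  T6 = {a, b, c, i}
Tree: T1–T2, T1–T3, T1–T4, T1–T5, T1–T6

No — edge (i,f) lies in no bag.

A tree decomposition must satisfy three properties: every vertex lies in some bag; for every edge, both endpoints lie together in some bag; and for every vertex, the bags containing it form a connected subtree. Here edge (i,f) lies in no bag, so the decomposition is invalid.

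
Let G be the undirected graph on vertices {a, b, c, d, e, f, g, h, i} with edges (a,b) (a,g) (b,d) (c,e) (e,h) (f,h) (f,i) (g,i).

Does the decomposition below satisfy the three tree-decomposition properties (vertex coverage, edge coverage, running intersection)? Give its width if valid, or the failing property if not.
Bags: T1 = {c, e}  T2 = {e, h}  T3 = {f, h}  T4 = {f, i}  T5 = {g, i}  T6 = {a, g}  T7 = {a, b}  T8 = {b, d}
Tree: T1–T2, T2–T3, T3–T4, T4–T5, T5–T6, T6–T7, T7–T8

Yes; width 1.

Every vertex of G appears in some bag (union = {a, b, c, d, e, f, g, h, i}); every edge is covered by a bag; and for each vertex v the set of bags containing v is connected in the bag tree. The decomposition is therefore valid. The largest bag has 2 vertices, so the width is 1.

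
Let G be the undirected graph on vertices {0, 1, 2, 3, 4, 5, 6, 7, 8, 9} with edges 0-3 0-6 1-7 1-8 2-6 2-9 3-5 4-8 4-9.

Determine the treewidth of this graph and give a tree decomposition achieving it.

Treewidth 1.
One such decomposition:
Bags: B1 = {1, 7}  B2 = {1, 8}  B3 = {4, 8}  B4 = {4, 9}  B5 = {2, 9}  B6 = {2, 6}  B7 = {0, 6}  B8 = {0, 3}  B9 = {3, 5}
Tree: B1–B2, B2–B3, B3–B4, B4–B5, B5–B6, B6–B7, B7–B8, B8–B9

Each bag holds 2 vertices, so the decomposition has width 1, which upper-bounds the treewidth. Any graph with an edge has treewidth ≥ 1, and G has the edge 7–1. The upper and lower bounds meet at 1, so that is the treewidth.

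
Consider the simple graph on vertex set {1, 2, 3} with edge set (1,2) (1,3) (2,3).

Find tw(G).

2

A width-2 tree decomposition is:
Bags: B1 = {1, 2, 3}
Tree: (single bag)
A single bag containing all 3 vertices is trivially a valid decomposition of width 2. For the lower bound, the 3 vertices {1, 2, 3} are pairwise adjacent, and any tree decomposition puts a clique entirely inside one bag — forcing width ≥ 2. Therefore the treewidth is 2.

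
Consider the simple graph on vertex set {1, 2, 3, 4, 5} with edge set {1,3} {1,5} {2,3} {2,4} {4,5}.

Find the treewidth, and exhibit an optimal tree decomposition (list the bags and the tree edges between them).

Treewidth 2.
One optimal decomposition is:
Bags: B1 = {1, 4, 5}  B2 = {1, 3, 4}  B3 = {2, 3, 4}
Tree: B1–B2, B2–B3

Each bag holds 3 vertices, so the decomposition has width 2, which upper-bounds the treewidth. Since 4–5–1–3–2–4 is a cycle in G, G is not acyclic. Forests are exactly the graphs of treewidth ≤ 1, so tw(G) ≥ 2. The upper and lower bounds meet at 2, so that is the treewidth.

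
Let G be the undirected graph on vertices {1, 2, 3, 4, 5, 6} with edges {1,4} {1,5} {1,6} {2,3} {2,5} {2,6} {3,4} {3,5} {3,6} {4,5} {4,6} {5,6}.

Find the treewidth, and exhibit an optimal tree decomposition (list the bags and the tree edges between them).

Treewidth 3.
Bags: B1 = {3, 4, 5, 6}  B2 = {2, 3, 5, 6}  B3 = {1, 4, 5, 6}
Tree: B1–B2, B1–B3

Each bag holds 4 vertices, so the decomposition has width 3, which upper-bounds the treewidth. On the other hand G contains the 4-clique {1, 4, 5, 6}. A clique must lie in a single bag of any decomposition, so no decomposition can have width below 3. The upper and lower bounds meet at 3, so that is the treewidth.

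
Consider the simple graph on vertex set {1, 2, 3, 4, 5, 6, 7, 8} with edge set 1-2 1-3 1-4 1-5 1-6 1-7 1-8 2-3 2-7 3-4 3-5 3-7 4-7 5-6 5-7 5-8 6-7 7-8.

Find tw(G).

A width-3 tree decomposition is:
Bags: B1 = {1, 3, 5, 7}  B2 = {1, 3, 4, 7}  B3 = {1, 5, 7, 8}  B4 = {1, 5, 6, 7}  B5 = {1, 2, 3, 7}
Tree: B1–B2, B1–B3, B3–B4, B2–B5
Each bag holds 4 vertices, so the decomposition has width 3, which upper-bounds the treewidth. For the lower bound, the 4 vertices {1, 5, 7, 8} are pairwise adjacent, and any tree decomposition puts a clique entirely inside one bag — forcing width ≥ 3. The upper and lower bounds meet at 3, so that is the treewidth.

3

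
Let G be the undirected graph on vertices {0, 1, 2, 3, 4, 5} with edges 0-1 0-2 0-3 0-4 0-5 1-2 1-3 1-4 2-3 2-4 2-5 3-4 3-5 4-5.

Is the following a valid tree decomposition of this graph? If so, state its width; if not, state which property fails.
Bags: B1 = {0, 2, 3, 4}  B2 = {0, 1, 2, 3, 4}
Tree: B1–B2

A tree decomposition must satisfy three properties: every vertex lies in some bag; for every edge, both endpoints lie together in some bag; and for every vertex, the bags containing it form a connected subtree. Here vertex 5 appears in no bag, so the decomposition is invalid.

No — vertex 5 appears in no bag.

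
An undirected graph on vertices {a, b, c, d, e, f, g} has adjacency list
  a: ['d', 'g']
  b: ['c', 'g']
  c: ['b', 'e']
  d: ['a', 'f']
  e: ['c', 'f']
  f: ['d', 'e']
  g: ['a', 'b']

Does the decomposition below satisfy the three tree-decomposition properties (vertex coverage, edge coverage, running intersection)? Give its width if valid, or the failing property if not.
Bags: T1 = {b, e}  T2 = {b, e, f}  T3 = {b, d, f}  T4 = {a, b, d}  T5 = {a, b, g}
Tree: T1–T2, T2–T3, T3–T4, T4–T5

A tree decomposition must satisfy three properties: every vertex lies in some bag; for every edge, both endpoints lie together in some bag; and for every vertex, the bags containing it form a connected subtree. Here vertex c appears in no bag, so the decomposition is invalid.

No — vertex c appears in no bag.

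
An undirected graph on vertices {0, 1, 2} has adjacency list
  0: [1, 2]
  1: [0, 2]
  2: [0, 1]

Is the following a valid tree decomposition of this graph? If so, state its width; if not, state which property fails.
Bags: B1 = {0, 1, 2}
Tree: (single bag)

Yes; width 2.

Vertex coverage: the bags together contain {0, 1, 2}, the full vertex set. Edge coverage: each edge of G has both endpoints in at least one bag. Running intersection: for every vertex, the bags containing it form a connected subtree. All three properties hold, so this is a valid tree decomposition of width max|bag| − 1 = 2, and hence tw(G) ≤ 2.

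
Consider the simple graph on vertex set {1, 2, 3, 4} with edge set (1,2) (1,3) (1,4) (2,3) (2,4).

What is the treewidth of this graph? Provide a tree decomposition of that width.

Treewidth 2.
Bags: B1 = {1, 2, 4}  B2 = {1, 2, 3}
Tree: B1–B2

The largest bag has 3 vertices, giving width 2; this decomposition certifies tw(G) ≤ 2. For the lower bound, the 3 vertices {1, 2, 3} are pairwise adjacent, and any tree decomposition puts a clique entirely inside one bag — forcing width ≥ 2. The upper and lower bounds meet at 2, so that is the treewidth.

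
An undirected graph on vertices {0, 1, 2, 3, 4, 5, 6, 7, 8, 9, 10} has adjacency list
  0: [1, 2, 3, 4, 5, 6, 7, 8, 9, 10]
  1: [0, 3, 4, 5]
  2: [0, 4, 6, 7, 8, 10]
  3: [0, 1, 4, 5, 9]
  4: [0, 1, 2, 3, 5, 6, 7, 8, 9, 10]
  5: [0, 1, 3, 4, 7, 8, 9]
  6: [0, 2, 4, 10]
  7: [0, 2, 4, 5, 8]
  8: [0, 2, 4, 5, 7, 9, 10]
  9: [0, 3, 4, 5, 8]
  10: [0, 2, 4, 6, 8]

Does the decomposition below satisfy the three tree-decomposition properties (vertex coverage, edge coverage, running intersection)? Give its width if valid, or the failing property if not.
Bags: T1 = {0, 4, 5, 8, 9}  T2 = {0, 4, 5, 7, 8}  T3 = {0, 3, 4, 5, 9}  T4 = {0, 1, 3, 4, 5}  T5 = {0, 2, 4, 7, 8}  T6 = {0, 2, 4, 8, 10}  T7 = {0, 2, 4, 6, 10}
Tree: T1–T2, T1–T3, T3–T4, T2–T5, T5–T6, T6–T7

Yes; width 4.

Vertex coverage: the bags together contain {0, 1, 2, 3, 4, 5, 6, 7, 8, 9, 10}, the full vertex set. Edge coverage: each edge of G has both endpoints in at least one bag. Running intersection: for every vertex, the bags containing it form a connected subtree. All three properties hold, so this is a valid tree decomposition of width max|bag| − 1 = 4, and hence tw(G) ≤ 4.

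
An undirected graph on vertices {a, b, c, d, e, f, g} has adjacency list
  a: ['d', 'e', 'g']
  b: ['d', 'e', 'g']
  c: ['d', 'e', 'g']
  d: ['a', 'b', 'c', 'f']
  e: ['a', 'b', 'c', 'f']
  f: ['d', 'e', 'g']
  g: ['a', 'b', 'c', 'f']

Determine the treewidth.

A width-3 tree decomposition is:
Bags: B1 = {c, d, e, g}  B2 = {d, e, f, g}  B3 = {b, d, e, g}  B4 = {a, d, e, g}
Tree: B1–B2, B2–B3, B3–B4
Every bag has size at most 4, so the width is 4 − 1 = 3 and tw(G) ≤ 3. For the lower bound: the 4 vertex sets {c,d}, {e,f}, {g}, {b} are disjoint, each induces a connected subgraph, and every pair is joined by at least one edge of G. Contracting each set to a single vertex therefore yields K_{4} as a minor, and since treewidth is minor-monotone, tw(G) ≥ tw(K_{4}) = 3. Hence tw(G) = 3 exactly.

3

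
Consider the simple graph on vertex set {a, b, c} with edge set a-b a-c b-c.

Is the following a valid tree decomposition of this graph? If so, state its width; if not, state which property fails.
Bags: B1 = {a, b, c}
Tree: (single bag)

Yes; width 2.

Checking the three conditions: (i) the bags cover all of {a, b, c}; (ii) for each edge, some bag contains both endpoints; (iii) the bags containing any fixed vertex form a subtree. All hold, so the decomposition is valid with width 3 − 1 = 2.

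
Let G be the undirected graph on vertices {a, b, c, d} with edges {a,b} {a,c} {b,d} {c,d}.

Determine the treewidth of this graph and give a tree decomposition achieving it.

Every bag has size at most 3, so the width is 3 − 1 = 2 and tw(G) ≤ 2. For the lower bound, G contains the cycle d–c–a–b–d, so G is not a forest; only forests have treewidth ≤ 1, hence tw(G) ≥ 2. The upper and lower bounds meet at 2, so that is the treewidth.

Treewidth 2.
One such decomposition:
Bags: B1 = {a, c, d}  B2 = {a, b, d}
Tree: B1–B2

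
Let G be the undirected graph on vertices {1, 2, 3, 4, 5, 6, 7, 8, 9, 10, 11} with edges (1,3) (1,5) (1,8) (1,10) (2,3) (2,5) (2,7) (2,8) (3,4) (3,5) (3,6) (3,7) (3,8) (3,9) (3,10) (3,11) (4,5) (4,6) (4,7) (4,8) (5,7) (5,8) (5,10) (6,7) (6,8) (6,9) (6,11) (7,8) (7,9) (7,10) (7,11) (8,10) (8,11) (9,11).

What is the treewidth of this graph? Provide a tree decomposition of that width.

Each bag holds 5 vertices, so the decomposition has width 4, which upper-bounds the treewidth. Conversely, {1, 3, 5, 8, 10} is a clique of size 5, and the vertices of any clique must share a bag in every tree decomposition; so some bag has ≥ 5 vertices and tw(G) ≥ 4. Therefore the treewidth is 4.

Treewidth 4.
Bags: B1 = {3, 4, 5, 7, 8}  B2 = {3, 4, 6, 7, 8}  B3 = {3, 6, 7, 8, 11}  B4 = {3, 5, 7, 8, 10}  B5 = {3, 6, 7, 9, 11}  B6 = {1, 3, 5, 8, 10}  B7 = {2, 3, 5, 7, 8}
Tree: B1–B2, B2–B3, B1–B4, B3–B5, B4–B6, B1–B7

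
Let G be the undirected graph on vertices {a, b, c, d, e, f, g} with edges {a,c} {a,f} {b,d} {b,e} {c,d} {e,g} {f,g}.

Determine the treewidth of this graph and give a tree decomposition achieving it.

Treewidth 2.
Bags: B1 = {b, e, g}  B2 = {b, d, g}  B3 = {c, d, g}  B4 = {a, c, g}  B5 = {a, f, g}
Tree: B1–B2, B2–B3, B3–B4, B4–B5

Each bag holds 3 vertices, so the decomposition has width 2, which upper-bounds the treewidth. Since g–e–b–d–c–a–f–g is a cycle in G, G is not acyclic. Forests are exactly the graphs of treewidth ≤ 1, so tw(G) ≥ 2. Hence tw(G) = 2 exactly.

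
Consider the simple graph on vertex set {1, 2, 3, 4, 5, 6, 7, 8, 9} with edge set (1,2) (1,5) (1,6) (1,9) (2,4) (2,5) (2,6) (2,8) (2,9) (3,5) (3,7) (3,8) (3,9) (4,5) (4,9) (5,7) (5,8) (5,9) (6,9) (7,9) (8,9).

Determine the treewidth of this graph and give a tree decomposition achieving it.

Treewidth 3.
One optimal decomposition is:
Bags: B1 = {2, 5, 8, 9}  B2 = {1, 2, 5, 9}  B3 = {1, 2, 6, 9}  B4 = {3, 5, 8, 9}  B5 = {3, 5, 7, 9}  B6 = {2, 4, 5, 9}
Tree: B1–B2, B2–B3, B1–B4, B4–B5, B2–B6

Each bag holds 4 vertices, so the decomposition has width 3, which upper-bounds the treewidth. Conversely, {2, 5, 8, 9} is a clique of size 4, and the vertices of any clique must share a bag in every tree decomposition; so some bag has ≥ 4 vertices and tw(G) ≥ 3. Hence tw(G) = 3 exactly.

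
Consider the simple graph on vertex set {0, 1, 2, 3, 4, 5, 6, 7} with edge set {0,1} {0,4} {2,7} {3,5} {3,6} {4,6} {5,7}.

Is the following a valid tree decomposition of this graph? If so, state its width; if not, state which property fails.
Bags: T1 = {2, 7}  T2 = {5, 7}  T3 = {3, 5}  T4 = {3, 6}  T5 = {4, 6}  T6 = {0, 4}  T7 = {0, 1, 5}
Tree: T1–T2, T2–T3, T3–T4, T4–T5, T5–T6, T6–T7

A tree decomposition must satisfy three properties: every vertex lies in some bag; for every edge, both endpoints lie together in some bag; and for every vertex, the bags containing it form a connected subtree. Here bags containing vertex 5 are not connected in the tree, so the decomposition is invalid.

No — bags containing vertex 5 are not connected in the tree.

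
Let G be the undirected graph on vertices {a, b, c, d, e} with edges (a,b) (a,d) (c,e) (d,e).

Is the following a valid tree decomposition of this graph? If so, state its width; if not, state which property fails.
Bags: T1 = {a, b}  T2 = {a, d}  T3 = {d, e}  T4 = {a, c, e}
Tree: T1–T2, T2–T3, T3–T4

A tree decomposition must satisfy three properties: every vertex lies in some bag; for every edge, both endpoints lie together in some bag; and for every vertex, the bags containing it form a connected subtree. Here bags containing vertex a are not connected in the tree, so the decomposition is invalid.

No — bags containing vertex a are not connected in the tree.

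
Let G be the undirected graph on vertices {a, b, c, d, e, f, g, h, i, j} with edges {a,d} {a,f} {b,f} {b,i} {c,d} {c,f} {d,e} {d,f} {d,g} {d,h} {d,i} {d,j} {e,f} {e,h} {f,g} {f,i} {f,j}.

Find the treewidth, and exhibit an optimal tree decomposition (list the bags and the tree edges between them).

Treewidth 2.
One optimal decomposition is:
Bags: B1 = {a, d, f}  B2 = {d, f, g}  B3 = {d, f, i}  B4 = {d, e, f}  B5 = {b, f, i}  B6 = {d, f, j}  B7 = {d, e, h}  B8 = {c, d, f}
Tree: B1–B2, B1–B3, B2–B4, B3–B5, B1–B6, B4–B7, B1–B8

Every bag has size at most 3, so the width is 3 − 1 = 2 and tw(G) ≤ 2. For the lower bound, the 3 vertices {d, e, h} are pairwise adjacent, and any tree decomposition puts a clique entirely inside one bag — forcing width ≥ 2. The upper and lower bounds meet at 2, so that is the treewidth.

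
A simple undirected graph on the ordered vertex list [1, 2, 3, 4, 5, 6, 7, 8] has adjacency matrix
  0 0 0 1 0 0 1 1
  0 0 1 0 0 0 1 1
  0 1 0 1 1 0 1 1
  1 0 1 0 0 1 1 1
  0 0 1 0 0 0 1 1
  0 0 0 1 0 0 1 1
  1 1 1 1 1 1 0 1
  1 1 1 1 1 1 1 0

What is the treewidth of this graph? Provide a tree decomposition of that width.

The largest bag has 4 vertices, giving width 3; this decomposition certifies tw(G) ≤ 3. On the other hand G contains the 4-clique {1, 4, 7, 8}. A clique must lie in a single bag of any decomposition, so no decomposition can have width below 3. The upper and lower bounds meet at 3, so that is the treewidth.

Treewidth 3.
One optimal decomposition is:
Bags: B1 = {3, 4, 7, 8}  B2 = {3, 5, 7, 8}  B3 = {2, 3, 7, 8}  B4 = {1, 4, 7, 8}  B5 = {4, 6, 7, 8}
Tree: B1–B2, B2–B3, B1–B4, B4–B5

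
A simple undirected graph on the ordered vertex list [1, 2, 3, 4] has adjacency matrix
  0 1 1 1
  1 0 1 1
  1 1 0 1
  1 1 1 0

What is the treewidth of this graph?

A width-3 tree decomposition is:
Bags: B1 = {1, 2, 3, 4}
Tree: (single bag)
With just one bag of size 4, the width is 4 − 1 = 3, so tw(G) ≤ 3. Conversely, {1, 2, 3, 4} is a clique of size 4, and the vertices of any clique must share a bag in every tree decomposition; so some bag has ≥ 4 vertices and tw(G) ≥ 3. Hence tw(G) = 3 exactly.

3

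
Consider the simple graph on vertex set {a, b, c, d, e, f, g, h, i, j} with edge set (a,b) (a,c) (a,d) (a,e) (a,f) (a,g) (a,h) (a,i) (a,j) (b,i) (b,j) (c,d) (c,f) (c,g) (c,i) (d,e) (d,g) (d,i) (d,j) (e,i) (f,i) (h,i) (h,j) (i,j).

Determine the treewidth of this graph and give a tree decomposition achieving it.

Every bag has size at most 4, so the width is 4 − 1 = 3 and tw(G) ≤ 3. For the lower bound, the 4 vertices {a, c, d, g} are pairwise adjacent, and any tree decomposition puts a clique entirely inside one bag — forcing width ≥ 3. Combining the bounds, tw(G) = 3.

Treewidth 3.
Bags: B1 = {a, d, e, i}  B2 = {a, d, i, j}  B3 = {a, b, i, j}  B4 = {a, c, d, i}  B5 = {a, c, f, i}  B6 = {a, c, d, g}  B7 = {a, h, i, j}
Tree: B1–B2, B2–B3, B1–B4, B4–B5, B4–B6, B3–B7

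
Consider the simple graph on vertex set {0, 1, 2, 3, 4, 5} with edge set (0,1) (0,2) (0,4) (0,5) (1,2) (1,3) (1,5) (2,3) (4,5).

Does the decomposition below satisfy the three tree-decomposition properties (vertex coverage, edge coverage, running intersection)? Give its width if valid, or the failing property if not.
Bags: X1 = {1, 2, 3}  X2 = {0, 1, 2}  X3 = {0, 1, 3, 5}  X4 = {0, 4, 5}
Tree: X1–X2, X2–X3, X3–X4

No — bags containing vertex 3 are not connected in the tree.

A tree decomposition must satisfy three properties: every vertex lies in some bag; for every edge, both endpoints lie together in some bag; and for every vertex, the bags containing it form a connected subtree. Here bags containing vertex 3 are not connected in the tree, so the decomposition is invalid.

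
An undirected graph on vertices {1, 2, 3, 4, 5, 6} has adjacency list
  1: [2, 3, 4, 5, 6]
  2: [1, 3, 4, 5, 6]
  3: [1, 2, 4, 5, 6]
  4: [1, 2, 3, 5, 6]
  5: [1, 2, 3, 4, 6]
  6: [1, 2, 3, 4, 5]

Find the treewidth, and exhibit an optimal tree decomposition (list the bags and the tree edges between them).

A single bag containing all 6 vertices is trivially a valid decomposition of width 5. For the lower bound, the 6 vertices {1, 2, 3, 4, 5, 6} are pairwise adjacent, and any tree decomposition puts a clique entirely inside one bag — forcing width ≥ 5. The upper and lower bounds meet at 5, so that is the treewidth.

Treewidth 5.
One optimal decomposition is:
Bags: B1 = {1, 2, 3, 4, 5, 6}
Tree: (single bag)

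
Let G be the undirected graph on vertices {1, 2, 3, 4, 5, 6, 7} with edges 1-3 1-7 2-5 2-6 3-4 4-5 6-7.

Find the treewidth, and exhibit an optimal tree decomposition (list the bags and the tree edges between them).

Each bag holds 3 vertices, so the decomposition has width 2, which upper-bounds the treewidth. The edges 2–6–7–1–3–4–5–2 form a cycle, so G is not a tree and its treewidth is at least 2. Hence tw(G) = 2 exactly.

Treewidth 2.
Bags: B1 = {2, 6, 7}  B2 = {1, 2, 7}  B3 = {1, 2, 3}  B4 = {2, 3, 4}  B5 = {2, 4, 5}
Tree: B1–B2, B2–B3, B3–B4, B4–B5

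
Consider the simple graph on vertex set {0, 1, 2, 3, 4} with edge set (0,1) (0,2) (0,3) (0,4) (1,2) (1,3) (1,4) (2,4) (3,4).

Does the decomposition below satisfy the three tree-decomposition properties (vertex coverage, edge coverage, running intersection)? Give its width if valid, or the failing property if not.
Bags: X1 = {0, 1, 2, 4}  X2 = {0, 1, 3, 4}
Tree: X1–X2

Yes; width 3.

Checking the three conditions: (i) the bags cover all of {0, 1, 2, 3, 4}; (ii) for each edge, some bag contains both endpoints; (iii) the bags containing any fixed vertex form a subtree. All hold, so the decomposition is valid with width 4 − 1 = 3.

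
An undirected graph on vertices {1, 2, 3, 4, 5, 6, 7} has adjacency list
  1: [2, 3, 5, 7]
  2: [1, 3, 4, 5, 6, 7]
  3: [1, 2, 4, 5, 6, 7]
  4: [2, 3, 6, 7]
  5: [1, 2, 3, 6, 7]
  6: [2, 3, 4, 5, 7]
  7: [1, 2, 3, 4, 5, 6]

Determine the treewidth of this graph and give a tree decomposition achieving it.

The largest bag has 5 vertices, giving width 4; this decomposition certifies tw(G) ≤ 4. For the lower bound, the 5 vertices {2, 3, 4, 6, 7} are pairwise adjacent, and any tree decomposition puts a clique entirely inside one bag — forcing width ≥ 4. The upper and lower bounds meet at 4, so that is the treewidth.

Treewidth 4.
One such decomposition:
Bags: B1 = {2, 3, 5, 6, 7}  B2 = {2, 3, 4, 6, 7}  B3 = {1, 2, 3, 5, 7}
Tree: B1–B2, B1–B3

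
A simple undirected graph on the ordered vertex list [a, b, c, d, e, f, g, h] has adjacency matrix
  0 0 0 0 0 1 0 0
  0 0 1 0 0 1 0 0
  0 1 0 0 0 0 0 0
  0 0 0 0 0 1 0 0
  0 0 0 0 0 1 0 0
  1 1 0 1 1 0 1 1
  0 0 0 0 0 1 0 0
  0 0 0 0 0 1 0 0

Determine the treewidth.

A width-1 tree decomposition is:
Bags: B1 = {d, f}  B2 = {f, h}  B3 = {e, f}  B4 = {b, f}  B5 = {b, c}  B6 = {a, f}  B7 = {f, g}
Tree: B1–B2, B1–B3, B1–B4, B4–B5, B1–B6, B6–B7
Every bag has size at most 2, so the width is 2 − 1 = 1 and tw(G) ≤ 1. G has an edge, so its treewidth is at least 1. Therefore the treewidth is 1.

1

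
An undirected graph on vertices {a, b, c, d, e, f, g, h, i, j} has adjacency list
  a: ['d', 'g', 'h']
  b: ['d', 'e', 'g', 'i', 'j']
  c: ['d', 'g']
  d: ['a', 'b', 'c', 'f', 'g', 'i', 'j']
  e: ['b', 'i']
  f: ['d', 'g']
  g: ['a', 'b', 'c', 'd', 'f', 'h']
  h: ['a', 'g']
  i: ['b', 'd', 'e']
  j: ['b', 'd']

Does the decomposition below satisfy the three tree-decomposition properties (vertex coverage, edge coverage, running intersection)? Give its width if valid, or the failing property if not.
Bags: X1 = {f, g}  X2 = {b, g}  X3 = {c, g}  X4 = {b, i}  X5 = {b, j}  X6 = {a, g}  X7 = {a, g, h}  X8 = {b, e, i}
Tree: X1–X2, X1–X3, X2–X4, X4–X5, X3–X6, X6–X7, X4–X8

A tree decomposition must satisfy three properties: every vertex lies in some bag; for every edge, both endpoints lie together in some bag; and for every vertex, the bags containing it form a connected subtree. Here vertex d appears in no bag, so the decomposition is invalid.

No — vertex d appears in no bag.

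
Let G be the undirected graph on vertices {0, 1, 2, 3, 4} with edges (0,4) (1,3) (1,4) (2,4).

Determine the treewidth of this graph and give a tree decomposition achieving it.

Treewidth 1.
One such decomposition:
Bags: B1 = {1, 4}  B2 = {0, 4}  B3 = {2, 4}  B4 = {1, 3}
Tree: B1–B2, B1–B3, B1–B4

Each bag holds 2 vertices, so the decomposition has width 1, which upper-bounds the treewidth. Any graph with an edge has treewidth ≥ 1, and G has the edge 1–4. The upper and lower bounds meet at 1, so that is the treewidth.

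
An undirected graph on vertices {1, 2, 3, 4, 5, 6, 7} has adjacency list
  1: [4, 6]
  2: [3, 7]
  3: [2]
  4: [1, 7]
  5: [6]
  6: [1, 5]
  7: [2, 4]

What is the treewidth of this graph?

1

A width-1 tree decomposition is:
Bags: B1 = {5, 6}  B2 = {1, 6}  B3 = {1, 4}  B4 = {4, 7}  B5 = {2, 7}  B6 = {2, 3}
Tree: B1–B2, B2–B3, B3–B4, B4–B5, B5–B6
Each bag holds 2 vertices, so the decomposition has width 1, which upper-bounds the treewidth. Any graph with an edge has treewidth ≥ 1, and G has the edge 5–6. The upper and lower bounds meet at 1, so that is the treewidth.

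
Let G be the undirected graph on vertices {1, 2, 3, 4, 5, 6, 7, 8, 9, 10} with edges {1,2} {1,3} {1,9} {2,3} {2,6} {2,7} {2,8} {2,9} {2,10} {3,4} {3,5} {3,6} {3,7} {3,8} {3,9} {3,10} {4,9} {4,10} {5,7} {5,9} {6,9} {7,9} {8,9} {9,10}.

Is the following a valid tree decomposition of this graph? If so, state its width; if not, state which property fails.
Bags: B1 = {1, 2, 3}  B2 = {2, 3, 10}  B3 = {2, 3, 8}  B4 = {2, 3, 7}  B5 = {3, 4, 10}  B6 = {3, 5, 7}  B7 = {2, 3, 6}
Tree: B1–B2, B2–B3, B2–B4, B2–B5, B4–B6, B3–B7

A tree decomposition must satisfy three properties: every vertex lies in some bag; for every edge, both endpoints lie together in some bag; and for every vertex, the bags containing it form a connected subtree. Here vertex 9 appears in no bag, so the decomposition is invalid.

No — vertex 9 appears in no bag.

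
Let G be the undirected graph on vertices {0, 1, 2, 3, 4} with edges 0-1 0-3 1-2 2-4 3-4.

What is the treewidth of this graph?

2

A width-2 tree decomposition is:
Bags: B1 = {0, 1, 3}  B2 = {1, 3, 4}  B3 = {1, 2, 4}
Tree: B1–B2, B2–B3
Every bag has size at most 3, so the width is 3 − 1 = 2 and tw(G) ≤ 2. Since 1–0–3–4–2–1 is a cycle in G, G is not acyclic. Forests are exactly the graphs of treewidth ≤ 1, so tw(G) ≥ 2. Therefore the treewidth is 2.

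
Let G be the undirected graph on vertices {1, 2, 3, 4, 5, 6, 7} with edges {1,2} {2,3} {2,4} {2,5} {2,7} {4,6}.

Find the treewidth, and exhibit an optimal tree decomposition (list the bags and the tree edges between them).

Treewidth 1.
One such decomposition:
Bags: B1 = {2, 3}  B2 = {2, 5}  B3 = {1, 2}  B4 = {2, 7}  B5 = {2, 4}  B6 = {4, 6}
Tree: B1–B2, B1–B3, B1–B4, B2–B5, B5–B6

Every bag has size at most 2, so the width is 2 − 1 = 1 and tw(G) ≤ 1. Since G has at least one edge (e.g. 2–3), it is not an edgeless graph, so tw(G) ≥ 1. Therefore the treewidth is 1.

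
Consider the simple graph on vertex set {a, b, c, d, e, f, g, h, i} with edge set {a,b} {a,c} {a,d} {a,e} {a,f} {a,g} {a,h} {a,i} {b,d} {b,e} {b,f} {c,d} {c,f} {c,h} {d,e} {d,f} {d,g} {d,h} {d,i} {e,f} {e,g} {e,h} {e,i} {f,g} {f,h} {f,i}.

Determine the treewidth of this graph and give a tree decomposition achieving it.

Treewidth 4.
One optimal decomposition is:
Bags: B1 = {a, d, e, f, h}  B2 = {a, b, d, e, f}  B3 = {a, c, d, f, h}  B4 = {a, d, e, f, i}  B5 = {a, d, e, f, g}
Tree: B1–B2, B1–B3, B2–B4, B2–B5

Every bag has size at most 5, so the width is 5 − 1 = 4 and tw(G) ≤ 4. On the other hand G contains the 5-clique {a, d, e, f, g}. A clique must lie in a single bag of any decomposition, so no decomposition can have width below 4. Therefore the treewidth is 4.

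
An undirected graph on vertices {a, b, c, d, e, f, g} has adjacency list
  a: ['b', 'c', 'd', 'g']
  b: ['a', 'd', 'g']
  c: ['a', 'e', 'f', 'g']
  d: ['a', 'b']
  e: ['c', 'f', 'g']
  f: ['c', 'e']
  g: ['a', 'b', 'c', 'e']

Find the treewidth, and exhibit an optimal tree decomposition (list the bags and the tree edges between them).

Treewidth 2.
One optimal decomposition is:
Bags: B1 = {a, c, g}  B2 = {c, e, g}  B3 = {c, e, f}  B4 = {a, b, g}  B5 = {a, b, d}
Tree: B1–B2, B2–B3, B1–B4, B4–B5

Every bag has size at most 3, so the width is 3 − 1 = 2 and tw(G) ≤ 2. For the lower bound, the 3 vertices {a, b, d} are pairwise adjacent, and any tree decomposition puts a clique entirely inside one bag — forcing width ≥ 2. Therefore the treewidth is 2.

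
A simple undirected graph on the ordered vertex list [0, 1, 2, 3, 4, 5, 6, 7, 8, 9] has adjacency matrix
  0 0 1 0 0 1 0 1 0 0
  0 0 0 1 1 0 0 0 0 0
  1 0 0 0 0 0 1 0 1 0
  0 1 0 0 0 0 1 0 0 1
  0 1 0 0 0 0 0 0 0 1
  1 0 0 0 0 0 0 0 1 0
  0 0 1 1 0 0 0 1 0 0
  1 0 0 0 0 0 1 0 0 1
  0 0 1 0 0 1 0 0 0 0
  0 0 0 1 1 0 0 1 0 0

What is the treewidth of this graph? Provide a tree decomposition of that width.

The largest bag has 3 vertices, giving width 2; this decomposition certifies tw(G) ≤ 2. The edges 8–5–0–2–8 form a cycle, so G is not a tree and its treewidth is at least 2. Combining the bounds, tw(G) = 2.

Treewidth 2.
One optimal decomposition is:
Bags: B1 = {2, 5, 8}  B2 = {0, 2, 5}  B3 = {0, 2, 6}  B4 = {0, 6, 7}  B5 = {3, 6, 7}  B6 = {3, 7, 9}  B7 = {1, 3, 9}  B8 = {1, 4, 9}
Tree: B1–B2, B2–B3, B3–B4, B4–B5, B5–B6, B6–B7, B7–B8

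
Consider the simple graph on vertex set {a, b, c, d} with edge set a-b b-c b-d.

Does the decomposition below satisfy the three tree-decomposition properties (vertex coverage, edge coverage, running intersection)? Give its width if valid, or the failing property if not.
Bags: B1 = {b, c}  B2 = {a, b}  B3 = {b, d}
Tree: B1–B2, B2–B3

Yes; width 1.

Checking the three conditions: (i) the bags cover all of {a, b, c, d}; (ii) for each edge, some bag contains both endpoints; (iii) the bags containing any fixed vertex form a subtree. All hold, so the decomposition is valid with width 2 − 1 = 1.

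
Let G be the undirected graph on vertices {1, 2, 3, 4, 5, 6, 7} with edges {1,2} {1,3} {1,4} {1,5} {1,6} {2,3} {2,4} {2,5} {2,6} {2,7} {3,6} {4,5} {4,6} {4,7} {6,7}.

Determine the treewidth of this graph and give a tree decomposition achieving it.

Treewidth 3.
One optimal decomposition is:
Bags: B1 = {1, 2, 3, 6}  B2 = {1, 2, 4, 6}  B3 = {1, 2, 4, 5}  B4 = {2, 4, 6, 7}
Tree: B1–B2, B2–B3, B2–B4

Each bag holds 4 vertices, so the decomposition has width 3, which upper-bounds the treewidth. Conversely, {1, 2, 3, 6} is a clique of size 4, and the vertices of any clique must share a bag in every tree decomposition; so some bag has ≥ 4 vertices and tw(G) ≥ 3. Combining the bounds, tw(G) = 3.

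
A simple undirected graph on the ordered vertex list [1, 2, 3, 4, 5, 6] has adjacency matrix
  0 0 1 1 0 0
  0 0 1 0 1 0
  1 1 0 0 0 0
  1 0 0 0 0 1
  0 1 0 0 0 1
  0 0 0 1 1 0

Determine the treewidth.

A width-2 tree decomposition is:
Bags: B1 = {2, 5, 6}  B2 = {2, 3, 6}  B3 = {1, 3, 6}  B4 = {1, 4, 6}
Tree: B1–B2, B2–B3, B3–B4
Every bag has size at most 3, so the width is 3 − 1 = 2 and tw(G) ≤ 2. For the lower bound, G contains the cycle 6–5–2–3–1–4–6, so G is not a forest; only forests have treewidth ≤ 1, hence tw(G) ≥ 2. Hence tw(G) = 2 exactly.

2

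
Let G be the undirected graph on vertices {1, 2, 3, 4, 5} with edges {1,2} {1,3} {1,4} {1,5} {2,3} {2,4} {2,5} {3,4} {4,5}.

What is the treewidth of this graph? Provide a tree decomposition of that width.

Treewidth 3.
One optimal decomposition is:
Bags: B1 = {1, 2, 4, 5}  B2 = {1, 2, 3, 4}
Tree: B1–B2

The largest bag has 4 vertices, giving width 3; this decomposition certifies tw(G) ≤ 3. For the lower bound, the 4 vertices {1, 2, 3, 4} are pairwise adjacent, and any tree decomposition puts a clique entirely inside one bag — forcing width ≥ 3. Hence tw(G) = 3 exactly.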